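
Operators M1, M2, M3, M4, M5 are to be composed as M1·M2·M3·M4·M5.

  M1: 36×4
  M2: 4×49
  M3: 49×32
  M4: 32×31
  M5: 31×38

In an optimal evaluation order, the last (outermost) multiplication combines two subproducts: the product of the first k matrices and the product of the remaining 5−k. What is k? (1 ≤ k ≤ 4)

Adjacent pairs: M1M2 = 36·4·49 = 7056; M2M3 = 4·49·32 = 6272; M3M4 = 49·32·31 = 48608; M4M5 = 32·31·38 = 37696.
Length 3: M1..M3: k=1: 0+6272+36·4·32=10880; k=2: 7056+0+36·49·32=63504 → min 10880 | M2..M4: k=2: 0+48608+4·49·31=54684; k=3: 6272+0+4·32·31=10240 → min 10240 | M3..M5: k=3: 0+37696+49·32·38=97280; k=4: 48608+0+49·31·38=106330 → min 97280.
Length 4: M1..M4: k=1: 0+10240+36·4·31=14704; k=2: 7056+48608+36·49·31=110348; k=3: 10880+0+36·32·31=46592 → min 14704 | M2..M5: k=2: 0+97280+4·49·38=104728; k=3: 6272+37696+4·32·38=48832; k=4: 10240+0+4·31·38=14952 → min 14952.
Top-level splits: k=1: (M1..M1)·(M2..M5) → 0+14952+36·4·38 = 20424; k=2: (M1..M2)·(M3..M5) → 7056+97280+36·49·38 = 171368; k=3: (M1..M3)·(M4..M5) → 10880+37696+36·32·38 = 92352; k=4: (M1..M4)·(M5..M5) → 14704+0+36·31·38 = 57112.
Best split is after M1, i.e. k = 1.

1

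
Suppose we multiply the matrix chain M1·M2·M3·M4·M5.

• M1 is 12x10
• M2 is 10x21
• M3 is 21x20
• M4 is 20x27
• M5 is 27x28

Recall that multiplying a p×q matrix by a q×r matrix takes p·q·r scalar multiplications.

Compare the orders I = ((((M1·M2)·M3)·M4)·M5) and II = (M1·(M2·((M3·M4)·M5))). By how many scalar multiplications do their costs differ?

13344

Order I = ((((M1·M2)·M3)·M4)·M5): (M1·M2): 12×10 by 10×21 → 12×21, cost 12·10·21 = 2520; ((M1·M2)·M3): 12×21 by 21×20 → 12×20, cost 12·21·20 = 5040; cumulative 7560; (((M1·M2)·M3)·M4): 12×20 by 20×27 → 12×27, cost 12·20·27 = 6480; cumulative 14040; ((((M1·M2)·M3)·M4)·M5): 12×27 by 27×28 → 12×28, cost 12·27·28 = 9072; cumulative 23112. Total 23112.
Order II = (M1·(M2·((M3·M4)·M5))): (M3·M4): 21×20 by 20×27 → 21×27, cost 21·20·27 = 11340; ((M3·M4)·M5): 21×27 by 27×28 → 21×28, cost 21·27·28 = 15876; cumulative 27216; (M2·((M3·M4)·M5)): 10×21 by 21×28 → 10×28, cost 10·21·28 = 5880; cumulative 33096; (M1·(M2·((M3·M4)·M5))): 12×10 by 10×28 → 12×28, cost 12·10·28 = 3360; cumulative 36456. Total 36456.
Difference: |23112 − 36456| = 13344.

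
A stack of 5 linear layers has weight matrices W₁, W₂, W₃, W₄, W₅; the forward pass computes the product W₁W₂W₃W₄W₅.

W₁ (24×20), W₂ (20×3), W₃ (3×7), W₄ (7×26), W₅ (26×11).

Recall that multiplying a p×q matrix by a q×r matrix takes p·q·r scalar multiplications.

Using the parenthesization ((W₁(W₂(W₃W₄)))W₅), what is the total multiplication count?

21450

(W₃W₄): 3×7 by 7×26 → 3×26, cost 3·7·26 = 546
(W₂(W₃W₄)): 20×3 by 3×26 → 20×26, cost 20·3·26 = 1560; cumulative 2106
(W₁(W₂(W₃W₄))): 24×20 by 20×26 → 24×26, cost 24·20·26 = 12480; cumulative 14586
((W₁(W₂(W₃W₄)))W₅): 24×26 by 26×11 → 24×11, cost 24·26·11 = 6864; cumulative 21450
Total: 21450 scalar multiplications.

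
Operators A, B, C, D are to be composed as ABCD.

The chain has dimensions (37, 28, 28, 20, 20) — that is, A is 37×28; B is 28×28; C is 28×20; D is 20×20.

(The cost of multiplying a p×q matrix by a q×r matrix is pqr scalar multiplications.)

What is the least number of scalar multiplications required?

47600

Adjacent pairs: AB = 37·28·28 = 29008; BC = 28·28·20 = 15680; CD = 28·20·20 = 11200.
Length 3: A..C: k=1: 0+15680+37·28·20=36400; k=2: 29008+0+37·28·20=49728 → min 36400 | B..D: k=2: 0+11200+28·28·20=26880; k=3: 15680+0+28·20·20=26880 → min 26880.
Length 4: A..D: k=1: 0+26880+37·28·20=47600; k=2: 29008+11200+37·28·20=60928; k=3: 36400+0+37·20·20=51200 → min 47600.
Optimal order: (A(B(CD))) with cost 47600.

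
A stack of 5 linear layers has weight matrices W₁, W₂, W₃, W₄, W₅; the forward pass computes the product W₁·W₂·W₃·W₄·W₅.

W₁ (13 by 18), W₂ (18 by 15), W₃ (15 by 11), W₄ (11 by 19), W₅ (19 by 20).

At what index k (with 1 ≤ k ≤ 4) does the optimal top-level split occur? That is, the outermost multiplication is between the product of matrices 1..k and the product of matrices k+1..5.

3

Adjacent pairs: W₁W₂ = 13·18·15 = 3510; W₂W₃ = 18·15·11 = 2970; W₃W₄ = 15·11·19 = 3135; W₄W₅ = 11·19·20 = 4180.
Length 3: W₁..W₃: k=1: 0+2970+13·18·11=5544; k=2: 3510+0+13·15·11=5655 → min 5544 | W₂..W₄: k=2: 0+3135+18·15·19=8265; k=3: 2970+0+18·11·19=6732 → min 6732 | W₃..W₅: k=3: 0+4180+15·11·20=7480; k=4: 3135+0+15·19·20=8835 → min 7480.
Length 4: W₁..W₄: k=1: 0+6732+13·18·19=11178; k=2: 3510+3135+13·15·19=10350; k=3: 5544+0+13·11·19=8261 → min 8261 | W₂..W₅: k=2: 0+7480+18·15·20=12880; k=3: 2970+4180+18·11·20=11110; k=4: 6732+0+18·19·20=13572 → min 11110.
Top-level splits: k=1: (W₁..W₁)·(W₂..W₅) → 0+11110+13·18·20 = 15790; k=2: (W₁..W₂)·(W₃..W₅) → 3510+7480+13·15·20 = 14890; k=3: (W₁..W₃)·(W₄..W₅) → 5544+4180+13·11·20 = 12584; k=4: (W₁..W₄)·(W₅..W₅) → 8261+0+13·19·20 = 13201.
Best split is after W₃, i.e. k = 3.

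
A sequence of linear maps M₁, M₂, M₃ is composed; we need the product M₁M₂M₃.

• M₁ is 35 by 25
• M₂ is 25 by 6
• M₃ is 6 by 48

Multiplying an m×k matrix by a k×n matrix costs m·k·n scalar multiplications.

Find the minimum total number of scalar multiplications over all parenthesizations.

Order (M₁(M₂M₃)): (M₂M₃): 25×6 by 6×48 → 25×48, cost 25·6·48 = 7200; (M₁(M₂M₃)): 35×25 by 25×48 → 35×48, cost 35·25·48 = 42000; cumulative 49200. Total 49200.
Order ((M₁M₂)M₃): (M₁M₂): 35×25 by 25×6 → 35×6, cost 35·25·6 = 5250; ((M₁M₂)M₃): 35×6 by 6×48 → 35×48, cost 35·6·48 = 10080; cumulative 15330. Total 15330.
Minimum: 15330.

15330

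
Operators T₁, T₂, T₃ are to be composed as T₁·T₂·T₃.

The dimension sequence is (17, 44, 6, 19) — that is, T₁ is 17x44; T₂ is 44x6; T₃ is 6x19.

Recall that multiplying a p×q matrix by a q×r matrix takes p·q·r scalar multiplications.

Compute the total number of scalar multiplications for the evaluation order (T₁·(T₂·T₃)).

19228

(T₂·T₃): 44×6 by 6×19 → 44×19, cost 44·6·19 = 5016
(T₁·(T₂·T₃)): 17×44 by 44×19 → 17×19, cost 17·44·19 = 14212; cumulative 19228
Total: 19228 scalar multiplications.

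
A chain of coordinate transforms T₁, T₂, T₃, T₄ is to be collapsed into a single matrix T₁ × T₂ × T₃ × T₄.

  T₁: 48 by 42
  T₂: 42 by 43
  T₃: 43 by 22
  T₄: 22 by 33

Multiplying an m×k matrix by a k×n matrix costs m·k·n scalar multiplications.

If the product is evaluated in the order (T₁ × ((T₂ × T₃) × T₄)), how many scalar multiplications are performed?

136752

(T₂ × T₃): 42×43 by 43×22 → 42×22, cost 42·43·22 = 39732
((T₂ × T₃) × T₄): 42×22 by 22×33 → 42×33, cost 42·22·33 = 30492; cumulative 70224
(T₁ × ((T₂ × T₃) × T₄)): 48×42 by 42×33 → 48×33, cost 48·42·33 = 66528; cumulative 136752
Total: 136752 scalar multiplications.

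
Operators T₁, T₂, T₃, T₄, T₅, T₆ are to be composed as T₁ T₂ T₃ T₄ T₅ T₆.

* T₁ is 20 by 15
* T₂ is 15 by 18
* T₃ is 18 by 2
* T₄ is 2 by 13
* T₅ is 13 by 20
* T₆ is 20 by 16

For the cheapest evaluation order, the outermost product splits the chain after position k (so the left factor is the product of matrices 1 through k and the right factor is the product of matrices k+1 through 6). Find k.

Adjacent pairs: T₁T₂ = 20·15·18 = 5400; T₂T₃ = 15·18·2 = 540; T₃T₄ = 18·2·13 = 468; T₄T₅ = 2·13·20 = 520; T₅T₆ = 13·20·16 = 4160.
Length 3: T₁..T₃: k=1: 0+540+20·15·2=1140; k=2: 5400+0+20·18·2=6120 → min 1140 | T₂..T₄: k=2: 0+468+15·18·13=3978; k=3: 540+0+15·2·13=930 → min 930 | T₃..T₅: k=3: 0+520+18·2·20=1240; k=4: 468+0+18·13·20=5148 → min 1240 | T₄..T₆: k=4: 0+4160+2·13·16=4576; k=5: 520+0+2·20·16=1160 → min 1160.
Length 4: T₁..T₄: k=1: 0+930+20·15·13=4830; k=2: 5400+468+20·18·13=10548; k=3: 1140+0+20·2·13=1660 → min 1660 | T₂..T₅: k=2: 0+1240+15·18·20=6640; k=3: 540+520+15·2·20=1660; k=4: 930+0+15·13·20=4830 → min 1660 | T₃..T₆: k=3: 0+1160+18·2·16=1736; k=4: 468+4160+18·13·16=8372; k=5: 1240+0+18·20·16=7000 → min 1736.
Length 5: T₁..T₅: k=1: 0+1660+20·15·20=7660; k=2: 5400+1240+20·18·20=13840; k=3: 1140+520+20·2·20=2460; k=4: 1660+0+20·13·20=6860 → min 2460 | T₂..T₆: k=2: 0+1736+15·18·16=6056; k=3: 540+1160+15·2·16=2180; k=4: 930+4160+15·13·16=8210; k=5: 1660+0+15·20·16=6460 → min 2180.
Top-level splits: k=1: (T₁..T₁)·(T₂..T₆) → 0+2180+20·15·16 = 6980; k=2: (T₁..T₂)·(T₃..T₆) → 5400+1736+20·18·16 = 12896; k=3: (T₁..T₃)·(T₄..T₆) → 1140+1160+20·2·16 = 2940; k=4: (T₁..T₄)·(T₅..T₆) → 1660+4160+20·13·16 = 9980; k=5: (T₁..T₅)·(T₆..T₆) → 2460+0+20·20·16 = 8860.
Best split is after T₃, i.e. k = 3.

3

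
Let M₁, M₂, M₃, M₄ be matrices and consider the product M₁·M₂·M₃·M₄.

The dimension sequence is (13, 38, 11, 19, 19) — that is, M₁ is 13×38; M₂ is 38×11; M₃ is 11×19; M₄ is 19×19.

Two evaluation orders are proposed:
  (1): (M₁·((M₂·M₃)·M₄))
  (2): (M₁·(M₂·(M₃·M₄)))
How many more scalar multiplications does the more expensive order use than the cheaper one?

9747

Order (1) = (M₁·((M₂·M₃)·M₄)): (M₂·M₃): 38×11 by 11×19 → 38×19, cost 38·11·19 = 7942; ((M₂·M₃)·M₄): 38×19 by 19×19 → 38×19, cost 38·19·19 = 13718; cumulative 21660; (M₁·((M₂·M₃)·M₄)): 13×38 by 38×19 → 13×19, cost 13·38·19 = 9386; cumulative 31046. Total 31046.
Order (2) = (M₁·(M₂·(M₃·M₄))): (M₃·M₄): 11×19 by 19×19 → 11×19, cost 11·19·19 = 3971; (M₂·(M₃·M₄)): 38×11 by 11×19 → 38×19, cost 38·11·19 = 7942; cumulative 11913; (M₁·(M₂·(M₃·M₄))): 13×38 by 38×19 → 13×19, cost 13·38·19 = 9386; cumulative 21299. Total 21299.
Difference: |31046 − 21299| = 9747.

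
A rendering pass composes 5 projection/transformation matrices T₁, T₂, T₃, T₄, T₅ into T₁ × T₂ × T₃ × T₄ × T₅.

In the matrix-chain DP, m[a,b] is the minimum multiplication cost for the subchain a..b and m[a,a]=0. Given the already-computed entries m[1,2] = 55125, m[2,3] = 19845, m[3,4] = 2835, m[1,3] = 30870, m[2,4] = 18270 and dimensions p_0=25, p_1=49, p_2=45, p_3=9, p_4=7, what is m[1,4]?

m[1,4] = min over k∈[1,3] of m[1,k]+m[k+1,4]+p_{0}·p_k·p_{4}.
k=1: 0 + 18270 + 25·49·7 = 26845; k=2: 55125 + 2835 + 25·45·7 = 65835; k=3: 30870 + 0 + 25·9·7 = 32445.
Minimum: 26845 at k=1.

26845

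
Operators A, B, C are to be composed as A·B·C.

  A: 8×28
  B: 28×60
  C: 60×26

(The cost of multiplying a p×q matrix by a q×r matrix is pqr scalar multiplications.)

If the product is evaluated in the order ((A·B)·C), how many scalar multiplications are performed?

(A·B): 8×28 by 28×60 → 8×60, cost 8·28·60 = 13440
((A·B)·C): 8×60 by 60×26 → 8×26, cost 8·60·26 = 12480; cumulative 25920
Total: 25920 scalar multiplications.

25920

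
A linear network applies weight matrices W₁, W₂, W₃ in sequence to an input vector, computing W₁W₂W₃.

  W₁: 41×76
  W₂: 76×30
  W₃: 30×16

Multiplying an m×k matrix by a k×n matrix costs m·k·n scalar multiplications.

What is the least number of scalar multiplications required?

86336

Order (W₁(W₂W₃)): (W₂W₃): 76×30 by 30×16 → 76×16, cost 76·30·16 = 36480; (W₁(W₂W₃)): 41×76 by 76×16 → 41×16, cost 41·76·16 = 49856; cumulative 86336. Total 86336.
Order ((W₁W₂)W₃): (W₁W₂): 41×76 by 76×30 → 41×30, cost 41·76·30 = 93480; ((W₁W₂)W₃): 41×30 by 30×16 → 41×16, cost 41·30·16 = 19680; cumulative 113160. Total 113160.
Minimum: 86336.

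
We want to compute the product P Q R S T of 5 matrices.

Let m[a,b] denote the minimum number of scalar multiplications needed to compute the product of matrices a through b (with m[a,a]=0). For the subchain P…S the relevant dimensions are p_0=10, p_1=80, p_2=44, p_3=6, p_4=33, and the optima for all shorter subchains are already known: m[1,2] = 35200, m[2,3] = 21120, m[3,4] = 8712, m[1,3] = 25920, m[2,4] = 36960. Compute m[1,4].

27900

m[1,4] = min over k∈[1,3] of m[1,k]+m[k+1,4]+p_{0}·p_k·p_{4}.
k=1: 0 + 36960 + 10·80·33 = 63360; k=2: 35200 + 8712 + 10·44·33 = 58432; k=3: 25920 + 0 + 10·6·33 = 27900.
Minimum: 27900 at k=3.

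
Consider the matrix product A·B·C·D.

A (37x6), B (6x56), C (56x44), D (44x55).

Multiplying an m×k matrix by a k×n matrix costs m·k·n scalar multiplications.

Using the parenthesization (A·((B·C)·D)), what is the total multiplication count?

41514

(B·C): 6×56 by 56×44 → 6×44, cost 6·56·44 = 14784
((B·C)·D): 6×44 by 44×55 → 6×55, cost 6·44·55 = 14520; cumulative 29304
(A·((B·C)·D)): 37×6 by 6×55 → 37×55, cost 37·6·55 = 12210; cumulative 41514
Total: 41514 scalar multiplications.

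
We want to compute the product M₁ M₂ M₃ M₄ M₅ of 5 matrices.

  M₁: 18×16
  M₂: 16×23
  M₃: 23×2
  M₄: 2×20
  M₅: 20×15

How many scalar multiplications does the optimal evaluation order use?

Adjacent pairs: M₁M₂ = 18·16·23 = 6624; M₂M₃ = 16·23·2 = 736; M₃M₄ = 23·2·20 = 920; M₄M₅ = 2·20·15 = 600.
Length 3: M₁..M₃: k=1: 0+736+18·16·2=1312; k=2: 6624+0+18·23·2=7452 → min 1312 | M₂..M₄: k=2: 0+920+16·23·20=8280; k=3: 736+0+16·2·20=1376 → min 1376 | M₃..M₅: k=3: 0+600+23·2·15=1290; k=4: 920+0+23·20·15=7820 → min 1290.
Length 4: M₁..M₄: k=1: 0+1376+18·16·20=7136; k=2: 6624+920+18·23·20=15824; k=3: 1312+0+18·2·20=2032 → min 2032 | M₂..M₅: k=2: 0+1290+16·23·15=6810; k=3: 736+600+16·2·15=1816; k=4: 1376+0+16·20·15=6176 → min 1816.
Length 5: M₁..M₅: k=1: 0+1816+18·16·15=6136; k=2: 6624+1290+18·23·15=14124; k=3: 1312+600+18·2·15=2452; k=4: 2032+0+18·20·15=7432 → min 2452.
Optimal order: ((M₁ (M₂ M₃)) (M₄ M₅)) with cost 2452.

2452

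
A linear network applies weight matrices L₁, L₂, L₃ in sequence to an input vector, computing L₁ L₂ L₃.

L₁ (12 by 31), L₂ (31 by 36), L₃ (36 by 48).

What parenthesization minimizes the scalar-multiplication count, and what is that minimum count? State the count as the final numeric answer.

(L₁ (L₂ L₃)): cost 71424.
((L₁ L₂) L₃): cost 34128.
Optimal: ((L₁ L₂) L₃) with cost 34128.

34128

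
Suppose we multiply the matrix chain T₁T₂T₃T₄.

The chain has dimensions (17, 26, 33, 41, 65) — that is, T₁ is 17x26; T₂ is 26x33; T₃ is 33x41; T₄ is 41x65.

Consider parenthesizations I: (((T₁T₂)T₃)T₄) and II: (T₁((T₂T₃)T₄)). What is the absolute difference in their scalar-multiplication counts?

Order I = (((T₁T₂)T₃)T₄): (T₁T₂): 17×26 by 26×33 → 17×33, cost 17·26·33 = 14586; ((T₁T₂)T₃): 17×33 by 33×41 → 17×41, cost 17·33·41 = 23001; cumulative 37587; (((T₁T₂)T₃)T₄): 17×41 by 41×65 → 17×65, cost 17·41·65 = 45305; cumulative 82892. Total 82892.
Order II = (T₁((T₂T₃)T₄)): (T₂T₃): 26×33 by 33×41 → 26×41, cost 26·33·41 = 35178; ((T₂T₃)T₄): 26×41 by 41×65 → 26×65, cost 26·41·65 = 69290; cumulative 104468; (T₁((T₂T₃)T₄)): 17×26 by 26×65 → 17×65, cost 17·26·65 = 28730; cumulative 133198. Total 133198.
Difference: |82892 − 133198| = 50306.

50306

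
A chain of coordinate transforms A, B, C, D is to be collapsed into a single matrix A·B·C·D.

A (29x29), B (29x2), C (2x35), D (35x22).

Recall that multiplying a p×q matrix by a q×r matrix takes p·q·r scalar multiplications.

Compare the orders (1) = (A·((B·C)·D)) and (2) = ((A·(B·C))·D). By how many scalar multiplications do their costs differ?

10933

Order (1) = (A·((B·C)·D)): (B·C): 29×2 by 2×35 → 29×35, cost 29·2·35 = 2030; ((B·C)·D): 29×35 by 35×22 → 29×22, cost 29·35·22 = 22330; cumulative 24360; (A·((B·C)·D)): 29×29 by 29×22 → 29×22, cost 29·29·22 = 18502; cumulative 42862. Total 42862.
Order (2) = ((A·(B·C))·D): (B·C): 29×2 by 2×35 → 29×35, cost 29·2·35 = 2030; (A·(B·C)): 29×29 by 29×35 → 29×35, cost 29·29·35 = 29435; cumulative 31465; ((A·(B·C))·D): 29×35 by 35×22 → 29×22, cost 29·35·22 = 22330; cumulative 53795. Total 53795.
Difference: |42862 − 53795| = 10933.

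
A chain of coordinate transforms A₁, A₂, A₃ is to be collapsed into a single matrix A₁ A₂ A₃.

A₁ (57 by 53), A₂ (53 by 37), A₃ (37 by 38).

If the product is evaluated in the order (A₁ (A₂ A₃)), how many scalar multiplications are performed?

(A₂ A₃): 53×37 by 37×38 → 53×38, cost 53·37·38 = 74518
(A₁ (A₂ A₃)): 57×53 by 53×38 → 57×38, cost 57·53·38 = 114798; cumulative 189316
Total: 189316 scalar multiplications.

189316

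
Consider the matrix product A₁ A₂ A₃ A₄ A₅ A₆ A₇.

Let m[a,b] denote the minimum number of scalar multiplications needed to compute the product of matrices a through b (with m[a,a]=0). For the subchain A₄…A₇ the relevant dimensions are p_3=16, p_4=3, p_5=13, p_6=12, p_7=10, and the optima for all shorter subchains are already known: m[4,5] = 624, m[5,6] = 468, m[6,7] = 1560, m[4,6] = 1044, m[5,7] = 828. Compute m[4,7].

1308

m[4,7] = min over k∈[4,6] of m[4,k]+m[k+1,7]+p_{3}·p_k·p_{7}.
k=4: 0 + 828 + 16·3·10 = 1308; k=5: 624 + 1560 + 16·13·10 = 4264; k=6: 1044 + 0 + 16·12·10 = 2964.
Minimum: 1308 at k=4.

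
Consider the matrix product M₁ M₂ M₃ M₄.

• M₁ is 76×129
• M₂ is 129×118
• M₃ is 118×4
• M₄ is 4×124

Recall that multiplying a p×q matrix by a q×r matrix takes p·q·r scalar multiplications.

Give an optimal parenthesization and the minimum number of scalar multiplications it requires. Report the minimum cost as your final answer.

Adjacent pairs: M₁M₂ = 76·129·118 = 1156872; M₂M₃ = 129·118·4 = 60888; M₃M₄ = 118·4·124 = 58528.
Length 3: M₁..M₃: k=1: 0+60888+76·129·4=100104; k=2: 1156872+0+76·118·4=1192744 → min 100104 | M₂..M₄: k=2: 0+58528+129·118·124=1946056; k=3: 60888+0+129·4·124=124872 → min 124872.
Length 4: M₁..M₄: k=1: 0+124872+76·129·124=1340568; k=2: 1156872+58528+76·118·124=2327432; k=3: 100104+0+76·4·124=137800 → min 137800.
Optimal parenthesization: ((M₁ (M₂ M₃)) M₄) with cost 137800.

137800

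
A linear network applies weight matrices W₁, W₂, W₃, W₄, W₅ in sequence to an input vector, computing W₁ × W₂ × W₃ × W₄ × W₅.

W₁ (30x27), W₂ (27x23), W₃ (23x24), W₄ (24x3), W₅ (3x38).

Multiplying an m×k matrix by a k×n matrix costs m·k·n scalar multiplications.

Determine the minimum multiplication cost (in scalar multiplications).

Adjacent pairs: W₁W₂ = 30·27·23 = 18630; W₂W₃ = 27·23·24 = 14904; W₃W₄ = 23·24·3 = 1656; W₄W₅ = 24·3·38 = 2736.
Length 3: W₁..W₃: k=1: 0+14904+30·27·24=34344; k=2: 18630+0+30·23·24=35190 → min 34344 | W₂..W₄: k=2: 0+1656+27·23·3=3519; k=3: 14904+0+27·24·3=16848 → min 3519 | W₃..W₅: k=3: 0+2736+23·24·38=23712; k=4: 1656+0+23·3·38=4278 → min 4278.
Length 4: W₁..W₄: k=1: 0+3519+30·27·3=5949; k=2: 18630+1656+30·23·3=22356; k=3: 34344+0+30·24·3=36504 → min 5949 | W₂..W₅: k=2: 0+4278+27·23·38=27876; k=3: 14904+2736+27·24·38=42264; k=4: 3519+0+27·3·38=6597 → min 6597.
Length 5: W₁..W₅: k=1: 0+6597+30·27·38=37377; k=2: 18630+4278+30·23·38=49128; k=3: 34344+2736+30·24·38=64440; k=4: 5949+0+30·3·38=9369 → min 9369.
Optimal order: ((W₁ × (W₂ × (W₃ × W₄))) × W₅) with cost 9369.

9369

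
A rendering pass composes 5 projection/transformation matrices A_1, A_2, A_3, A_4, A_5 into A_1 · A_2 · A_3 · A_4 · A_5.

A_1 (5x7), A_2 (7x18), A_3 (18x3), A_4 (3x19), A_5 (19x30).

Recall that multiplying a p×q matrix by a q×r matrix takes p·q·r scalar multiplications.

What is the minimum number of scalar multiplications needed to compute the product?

Adjacent pairs: A_1A_2 = 5·7·18 = 630; A_2A_3 = 7·18·3 = 378; A_3A_4 = 18·3·19 = 1026; A_4A_5 = 3·19·30 = 1710.
Length 3: A_1..A_3: k=1: 0+378+5·7·3=483; k=2: 630+0+5·18·3=900 → min 483 | A_2..A_4: k=2: 0+1026+7·18·19=3420; k=3: 378+0+7·3·19=777 → min 777 | A_3..A_5: k=3: 0+1710+18·3·30=3330; k=4: 1026+0+18·19·30=11286 → min 3330.
Length 4: A_1..A_4: k=1: 0+777+5·7·19=1442; k=2: 630+1026+5·18·19=3366; k=3: 483+0+5·3·19=768 → min 768 | A_2..A_5: k=2: 0+3330+7·18·30=7110; k=3: 378+1710+7·3·30=2718; k=4: 777+0+7·19·30=4767 → min 2718.
Length 5: A_1..A_5: k=1: 0+2718+5·7·30=3768; k=2: 630+3330+5·18·30=6660; k=3: 483+1710+5·3·30=2643; k=4: 768+0+5·19·30=3618 → min 2643.
Optimal order: ((A_1 · (A_2 · A_3)) · (A_4 · A_5)) with cost 2643.

2643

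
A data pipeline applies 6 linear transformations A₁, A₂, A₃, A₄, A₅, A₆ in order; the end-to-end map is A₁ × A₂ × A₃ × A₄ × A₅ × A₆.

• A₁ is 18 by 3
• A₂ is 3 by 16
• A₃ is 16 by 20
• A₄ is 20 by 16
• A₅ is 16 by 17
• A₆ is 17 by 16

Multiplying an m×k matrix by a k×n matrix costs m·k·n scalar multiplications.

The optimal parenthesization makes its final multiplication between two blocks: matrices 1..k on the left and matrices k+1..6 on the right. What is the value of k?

Adjacent pairs: A₁A₂ = 18·3·16 = 864; A₂A₃ = 3·16·20 = 960; A₃A₄ = 16·20·16 = 5120; A₄A₅ = 20·16·17 = 5440; A₅A₆ = 16·17·16 = 4352.
Length 3: A₁..A₃: k=1: 0+960+18·3·20=2040; k=2: 864+0+18·16·20=6624 → min 2040 | A₂..A₄: k=2: 0+5120+3·16·16=5888; k=3: 960+0+3·20·16=1920 → min 1920 | A₃..A₅: k=3: 0+5440+16·20·17=10880; k=4: 5120+0+16·16·17=9472 → min 9472 | A₄..A₆: k=4: 0+4352+20·16·16=9472; k=5: 5440+0+20·17·16=10880 → min 9472.
Length 4: A₁..A₄: k=1: 0+1920+18·3·16=2784; k=2: 864+5120+18·16·16=10592; k=3: 2040+0+18·20·16=7800 → min 2784 | A₂..A₅: k=2: 0+9472+3·16·17=10288; k=3: 960+5440+3·20·17=7420; k=4: 1920+0+3·16·17=2736 → min 2736 | A₃..A₆: k=3: 0+9472+16·20·16=14592; k=4: 5120+4352+16·16·16=13568; k=5: 9472+0+16·17·16=13824 → min 13568.
Length 5: A₁..A₅: k=1: 0+2736+18·3·17=3654; k=2: 864+9472+18·16·17=15232; k=3: 2040+5440+18·20·17=13600; k=4: 2784+0+18·16·17=7680 → min 3654 | A₂..A₆: k=2: 0+13568+3·16·16=14336; k=3: 960+9472+3·20·16=11392; k=4: 1920+4352+3·16·16=7040; k=5: 2736+0+3·17·16=3552 → min 3552.
Top-level splits: k=1: (A₁..A₁)·(A₂..A₆) → 0+3552+18·3·16 = 4416; k=2: (A₁..A₂)·(A₃..A₆) → 864+13568+18·16·16 = 19040; k=3: (A₁..A₃)·(A₄..A₆) → 2040+9472+18·20·16 = 17272; k=4: (A₁..A₄)·(A₅..A₆) → 2784+4352+18·16·16 = 11744; k=5: (A₁..A₅)·(A₆..A₆) → 3654+0+18·17·16 = 8550.
Best split is after A₁, i.e. k = 1.

1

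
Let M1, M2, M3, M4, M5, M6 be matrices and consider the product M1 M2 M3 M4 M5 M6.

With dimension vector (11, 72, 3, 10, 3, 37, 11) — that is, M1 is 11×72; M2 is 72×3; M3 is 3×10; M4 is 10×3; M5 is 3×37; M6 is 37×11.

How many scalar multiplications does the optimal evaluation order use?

4149

Adjacent pairs: M1M2 = 11·72·3 = 2376; M2M3 = 72·3·10 = 2160; M3M4 = 3·10·3 = 90; M4M5 = 10·3·37 = 1110; M5M6 = 3·37·11 = 1221.
Length 3: M1..M3: k=1: 0+2160+11·72·10=10080; k=2: 2376+0+11·3·10=2706 → min 2706 | M2..M4: k=2: 0+90+72·3·3=738; k=3: 2160+0+72·10·3=4320 → min 738 | M3..M5: k=3: 0+1110+3·10·37=2220; k=4: 90+0+3·3·37=423 → min 423 | M4..M6: k=4: 0+1221+10·3·11=1551; k=5: 1110+0+10·37·11=5180 → min 1551.
Length 4: M1..M4: k=1: 0+738+11·72·3=3114; k=2: 2376+90+11·3·3=2565; k=3: 2706+0+11·10·3=3036 → min 2565 | M2..M5: k=2: 0+423+72·3·37=8415; k=3: 2160+1110+72·10·37=29910; k=4: 738+0+72·3·37=8730 → min 8415 | M3..M6: k=3: 0+1551+3·10·11=1881; k=4: 90+1221+3·3·11=1410; k=5: 423+0+3·37·11=1644 → min 1410.
Length 5: M1..M5: k=1: 0+8415+11·72·37=37719; k=2: 2376+423+11·3·37=4020; k=3: 2706+1110+11·10·37=7886; k=4: 2565+0+11·3·37=3786 → min 3786 | M2..M6: k=2: 0+1410+72·3·11=3786; k=3: 2160+1551+72·10·11=11631; k=4: 738+1221+72·3·11=4335; k=5: 8415+0+72·37·11=37719 → min 3786.
Length 6: M1..M6: k=1: 0+3786+11·72·11=12498; k=2: 2376+1410+11·3·11=4149; k=3: 2706+1551+11·10·11=5467; k=4: 2565+1221+11·3·11=4149; k=5: 3786+0+11·37·11=8263 → min 4149.
Optimal order: ((M1 M2) ((M3 M4) (M5 M6))) with cost 4149.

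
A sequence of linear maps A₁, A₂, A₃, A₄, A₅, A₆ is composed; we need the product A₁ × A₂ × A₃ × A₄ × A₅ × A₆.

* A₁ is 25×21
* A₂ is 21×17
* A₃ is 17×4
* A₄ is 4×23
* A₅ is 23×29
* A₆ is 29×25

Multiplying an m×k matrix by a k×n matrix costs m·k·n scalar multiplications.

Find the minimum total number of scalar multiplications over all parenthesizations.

Adjacent pairs: A₁A₂ = 25·21·17 = 8925; A₂A₃ = 21·17·4 = 1428; A₃A₄ = 17·4·23 = 1564; A₄A₅ = 4·23·29 = 2668; A₅A₆ = 23·29·25 = 16675.
Length 3: A₁..A₃: k=1: 0+1428+25·21·4=3528; k=2: 8925+0+25·17·4=10625 → min 3528 | A₂..A₄: k=2: 0+1564+21·17·23=9775; k=3: 1428+0+21·4·23=3360 → min 3360 | A₃..A₅: k=3: 0+2668+17·4·29=4640; k=4: 1564+0+17·23·29=12903 → min 4640 | A₄..A₆: k=4: 0+16675+4·23·25=18975; k=5: 2668+0+4·29·25=5568 → min 5568.
Length 4: A₁..A₄: k=1: 0+3360+25·21·23=15435; k=2: 8925+1564+25·17·23=20264; k=3: 3528+0+25·4·23=5828 → min 5828 | A₂..A₅: k=2: 0+4640+21·17·29=14993; k=3: 1428+2668+21·4·29=6532; k=4: 3360+0+21·23·29=17367 → min 6532 | A₃..A₆: k=3: 0+5568+17·4·25=7268; k=4: 1564+16675+17·23·25=28014; k=5: 4640+0+17·29·25=16965 → min 7268.
Length 5: A₁..A₅: k=1: 0+6532+25·21·29=21757; k=2: 8925+4640+25·17·29=25890; k=3: 3528+2668+25·4·29=9096; k=4: 5828+0+25·23·29=22503 → min 9096 | A₂..A₆: k=2: 0+7268+21·17·25=16193; k=3: 1428+5568+21·4·25=9096; k=4: 3360+16675+21·23·25=32110; k=5: 6532+0+21·29·25=21757 → min 9096.
Length 6: A₁..A₆: k=1: 0+9096+25·21·25=22221; k=2: 8925+7268+25·17·25=26818; k=3: 3528+5568+25·4·25=11596; k=4: 5828+16675+25·23·25=36878; k=5: 9096+0+25·29·25=27221 → min 11596.
Optimal order: ((A₁ × (A₂ × A₃)) × ((A₄ × A₅) × A₆)) with cost 11596.

11596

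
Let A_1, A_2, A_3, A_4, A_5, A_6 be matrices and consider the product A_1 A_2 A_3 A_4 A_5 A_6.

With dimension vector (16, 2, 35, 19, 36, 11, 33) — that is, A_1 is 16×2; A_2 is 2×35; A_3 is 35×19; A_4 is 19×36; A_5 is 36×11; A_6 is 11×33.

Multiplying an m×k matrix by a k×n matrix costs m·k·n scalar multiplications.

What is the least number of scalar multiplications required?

Adjacent pairs: A_1A_2 = 16·2·35 = 1120; A_2A_3 = 2·35·19 = 1330; A_3A_4 = 35·19·36 = 23940; A_4A_5 = 19·36·11 = 7524; A_5A_6 = 36·11·33 = 13068.
Length 3: A_1..A_3: k=1: 0+1330+16·2·19=1938; k=2: 1120+0+16·35·19=11760 → min 1938 | A_2..A_4: k=2: 0+23940+2·35·36=26460; k=3: 1330+0+2·19·36=2698 → min 2698 | A_3..A_5: k=3: 0+7524+35·19·11=14839; k=4: 23940+0+35·36·11=37800 → min 14839 | A_4..A_6: k=4: 0+13068+19·36·33=35640; k=5: 7524+0+19·11·33=14421 → min 14421.
Length 4: A_1..A_4: k=1: 0+2698+16·2·36=3850; k=2: 1120+23940+16·35·36=45220; k=3: 1938+0+16·19·36=12882 → min 3850 | A_2..A_5: k=2: 0+14839+2·35·11=15609; k=3: 1330+7524+2·19·11=9272; k=4: 2698+0+2·36·11=3490 → min 3490 | A_3..A_6: k=3: 0+14421+35·19·33=36366; k=4: 23940+13068+35·36·33=78588; k=5: 14839+0+35·11·33=27544 → min 27544.
Length 5: A_1..A_5: k=1: 0+3490+16·2·11=3842; k=2: 1120+14839+16·35·11=22119; k=3: 1938+7524+16·19·11=12806; k=4: 3850+0+16·36·11=10186 → min 3842 | A_2..A_6: k=2: 0+27544+2·35·33=29854; k=3: 1330+14421+2·19·33=17005; k=4: 2698+13068+2·36·33=18142; k=5: 3490+0+2·11·33=4216 → min 4216.
Length 6: A_1..A_6: k=1: 0+4216+16·2·33=5272; k=2: 1120+27544+16·35·33=47144; k=3: 1938+14421+16·19·33=26391; k=4: 3850+13068+16·36·33=35926; k=5: 3842+0+16·11·33=9650 → min 5272.
Optimal order: (A_1 ((((A_2 A_3) A_4) A_5) A_6)) with cost 5272.

5272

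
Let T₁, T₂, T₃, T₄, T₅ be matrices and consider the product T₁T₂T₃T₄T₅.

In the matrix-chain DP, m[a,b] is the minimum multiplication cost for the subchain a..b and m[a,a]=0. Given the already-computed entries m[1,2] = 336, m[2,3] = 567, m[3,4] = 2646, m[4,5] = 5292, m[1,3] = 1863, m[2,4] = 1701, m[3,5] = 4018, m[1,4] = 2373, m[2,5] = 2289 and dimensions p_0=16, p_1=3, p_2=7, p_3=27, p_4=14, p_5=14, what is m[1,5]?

m[1,5] = min over k∈[1,4] of m[1,k]+m[k+1,5]+p_{0}·p_k·p_{5}.
k=1: 0 + 2289 + 16·3·14 = 2961; k=2: 336 + 4018 + 16·7·14 = 5922; k=3: 1863 + 5292 + 16·27·14 = 13203; k=4: 2373 + 0 + 16·14·14 = 5509.
Minimum: 2961 at k=1.

2961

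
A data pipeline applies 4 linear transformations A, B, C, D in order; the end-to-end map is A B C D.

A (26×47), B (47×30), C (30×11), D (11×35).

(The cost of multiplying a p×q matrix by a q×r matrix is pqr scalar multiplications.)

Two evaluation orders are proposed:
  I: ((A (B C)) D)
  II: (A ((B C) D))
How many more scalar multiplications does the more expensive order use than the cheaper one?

37413

Order I = ((A (B C)) D): (B C): 47×30 by 30×11 → 47×11, cost 47·30·11 = 15510; (A (B C)): 26×47 by 47×11 → 26×11, cost 26·47·11 = 13442; cumulative 28952; ((A (B C)) D): 26×11 by 11×35 → 26×35, cost 26·11·35 = 10010; cumulative 38962. Total 38962.
Order II = (A ((B C) D)): (B C): 47×30 by 30×11 → 47×11, cost 47·30·11 = 15510; ((B C) D): 47×11 by 11×35 → 47×35, cost 47·11·35 = 18095; cumulative 33605; (A ((B C) D)): 26×47 by 47×35 → 26×35, cost 26·47·35 = 42770; cumulative 76375. Total 76375.
Difference: |38962 − 76375| = 37413.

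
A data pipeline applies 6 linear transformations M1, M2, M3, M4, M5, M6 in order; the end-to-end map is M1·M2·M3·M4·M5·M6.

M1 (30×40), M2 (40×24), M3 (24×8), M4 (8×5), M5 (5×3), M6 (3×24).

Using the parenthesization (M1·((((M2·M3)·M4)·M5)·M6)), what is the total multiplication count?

(M2·M3): 40×24 by 24×8 → 40×8, cost 40·24·8 = 7680
((M2·M3)·M4): 40×8 by 8×5 → 40×5, cost 40·8·5 = 1600; cumulative 9280
(((M2·M3)·M4)·M5): 40×5 by 5×3 → 40×3, cost 40·5·3 = 600; cumulative 9880
((((M2·M3)·M4)·M5)·M6): 40×3 by 3×24 → 40×24, cost 40·3·24 = 2880; cumulative 12760
(M1·((((M2·M3)·M4)·M5)·M6)): 30×40 by 40×24 → 30×24, cost 30·40·24 = 28800; cumulative 41560
Total: 41560 scalar multiplications.

41560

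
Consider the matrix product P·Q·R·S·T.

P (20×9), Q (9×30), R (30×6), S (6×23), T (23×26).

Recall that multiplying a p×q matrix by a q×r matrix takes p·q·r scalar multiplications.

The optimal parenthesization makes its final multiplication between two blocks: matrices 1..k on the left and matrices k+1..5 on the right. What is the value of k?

3

Adjacent pairs: PQ = 20·9·30 = 5400; QR = 9·30·6 = 1620; RS = 30·6·23 = 4140; ST = 6·23·26 = 3588.
Length 3: P..R: k=1: 0+1620+20·9·6=2700; k=2: 5400+0+20·30·6=9000 → min 2700 | Q..S: k=2: 0+4140+9·30·23=10350; k=3: 1620+0+9·6·23=2862 → min 2862 | R..T: k=3: 0+3588+30·6·26=8268; k=4: 4140+0+30·23·26=22080 → min 8268.
Length 4: P..S: k=1: 0+2862+20·9·23=7002; k=2: 5400+4140+20·30·23=23340; k=3: 2700+0+20·6·23=5460 → min 5460 | Q..T: k=2: 0+8268+9·30·26=15288; k=3: 1620+3588+9·6·26=6612; k=4: 2862+0+9·23·26=8244 → min 6612.
Top-level splits: k=1: (P..P)·(Q..T) → 0+6612+20·9·26 = 11292; k=2: (P..Q)·(R..T) → 5400+8268+20·30·26 = 29268; k=3: (P..R)·(S..T) → 2700+3588+20·6·26 = 9408; k=4: (P..S)·(T..T) → 5460+0+20·23·26 = 17420.
Best split is after R, i.e. k = 3.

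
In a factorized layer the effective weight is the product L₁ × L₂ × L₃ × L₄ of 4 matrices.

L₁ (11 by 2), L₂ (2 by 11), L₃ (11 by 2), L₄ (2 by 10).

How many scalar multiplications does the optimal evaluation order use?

Adjacent pairs: L₁L₂ = 11·2·11 = 242; L₂L₃ = 2·11·2 = 44; L₃L₄ = 11·2·10 = 220.
Length 3: L₁..L₃: k=1: 0+44+11·2·2=88; k=2: 242+0+11·11·2=484 → min 88 | L₂..L₄: k=2: 0+220+2·11·10=440; k=3: 44+0+2·2·10=84 → min 84.
Length 4: L₁..L₄: k=1: 0+84+11·2·10=304; k=2: 242+220+11·11·10=1672; k=3: 88+0+11·2·10=308 → min 304.
Optimal order: (L₁ × ((L₂ × L₃) × L₄)) with cost 304.

304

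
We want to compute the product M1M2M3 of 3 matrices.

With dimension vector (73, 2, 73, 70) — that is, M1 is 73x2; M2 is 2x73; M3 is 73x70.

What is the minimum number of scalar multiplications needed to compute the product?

Order (M1(M2M3)): (M2M3): 2×73 by 73×70 → 2×70, cost 2·73·70 = 10220; (M1(M2M3)): 73×2 by 2×70 → 73×70, cost 73·2·70 = 10220; cumulative 20440. Total 20440.
Order ((M1M2)M3): (M1M2): 73×2 by 2×73 → 73×73, cost 73·2·73 = 10658; ((M1M2)M3): 73×73 by 73×70 → 73×70, cost 73·73·70 = 373030; cumulative 383688. Total 383688.
Minimum: 20440.

20440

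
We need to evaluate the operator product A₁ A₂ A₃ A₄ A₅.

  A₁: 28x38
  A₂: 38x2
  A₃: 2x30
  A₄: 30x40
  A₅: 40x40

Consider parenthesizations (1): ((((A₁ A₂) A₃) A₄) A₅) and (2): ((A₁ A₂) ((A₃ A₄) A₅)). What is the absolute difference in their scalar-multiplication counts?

72240

Order (1) = ((((A₁ A₂) A₃) A₄) A₅): (A₁ A₂): 28×38 by 38×2 → 28×2, cost 28·38·2 = 2128; ((A₁ A₂) A₃): 28×2 by 2×30 → 28×30, cost 28·2·30 = 1680; cumulative 3808; (((A₁ A₂) A₃) A₄): 28×30 by 30×40 → 28×40, cost 28·30·40 = 33600; cumulative 37408; ((((A₁ A₂) A₃) A₄) A₅): 28×40 by 40×40 → 28×40, cost 28·40·40 = 44800; cumulative 82208. Total 82208.
Order (2) = ((A₁ A₂) ((A₃ A₄) A₅)): (A₁ A₂): 28×38 by 38×2 → 28×2, cost 28·38·2 = 2128; (A₃ A₄): 2×30 by 30×40 → 2×40, cost 2·30·40 = 2400; ((A₃ A₄) A₅): 2×40 by 40×40 → 2×40, cost 2·40·40 = 3200; cumulative 5600; ((A₁ A₂) ((A₃ A₄) A₅)): 28×2 by 2×40 → 28×40, cost 28·2·40 = 2240; cumulative 9968. Total 9968.
Difference: |82208 − 9968| = 72240.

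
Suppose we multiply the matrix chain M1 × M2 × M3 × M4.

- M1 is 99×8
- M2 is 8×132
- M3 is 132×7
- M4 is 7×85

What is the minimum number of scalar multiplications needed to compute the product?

Adjacent pairs: M1M2 = 99·8·132 = 104544; M2M3 = 8·132·7 = 7392; M3M4 = 132·7·85 = 78540.
Length 3: M1..M3: k=1: 0+7392+99·8·7=12936; k=2: 104544+0+99·132·7=196020 → min 12936 | M2..M4: k=2: 0+78540+8·132·85=168300; k=3: 7392+0+8·7·85=12152 → min 12152.
Length 4: M1..M4: k=1: 0+12152+99·8·85=79472; k=2: 104544+78540+99·132·85=1293864; k=3: 12936+0+99·7·85=71841 → min 71841.
Optimal order: ((M1 × (M2 × M3)) × M4) with cost 71841.

71841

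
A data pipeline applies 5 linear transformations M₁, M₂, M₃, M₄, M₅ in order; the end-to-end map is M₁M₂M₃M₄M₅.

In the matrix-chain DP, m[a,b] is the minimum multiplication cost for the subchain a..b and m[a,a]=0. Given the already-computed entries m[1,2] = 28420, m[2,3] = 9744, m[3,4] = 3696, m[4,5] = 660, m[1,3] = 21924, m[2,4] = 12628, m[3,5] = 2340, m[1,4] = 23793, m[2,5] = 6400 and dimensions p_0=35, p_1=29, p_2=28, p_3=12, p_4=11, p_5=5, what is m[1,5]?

m[1,5] = min over k∈[1,4] of m[1,k]+m[k+1,5]+p_{0}·p_k·p_{5}.
k=1: 0 + 6400 + 35·29·5 = 11475; k=2: 28420 + 2340 + 35·28·5 = 35660; k=3: 21924 + 660 + 35·12·5 = 24684; k=4: 23793 + 0 + 35·11·5 = 25718.
Minimum: 11475 at k=1.

11475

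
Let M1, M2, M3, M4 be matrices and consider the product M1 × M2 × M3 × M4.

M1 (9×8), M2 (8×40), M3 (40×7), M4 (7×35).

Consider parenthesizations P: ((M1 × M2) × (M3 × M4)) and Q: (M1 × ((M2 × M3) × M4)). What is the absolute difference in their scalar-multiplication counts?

Order P = ((M1 × M2) × (M3 × M4)): (M1 × M2): 9×8 by 8×40 → 9×40, cost 9·8·40 = 2880; (M3 × M4): 40×7 by 7×35 → 40×35, cost 40·7·35 = 9800; ((M1 × M2) × (M3 × M4)): 9×40 by 40×35 → 9×35, cost 9·40·35 = 12600; cumulative 25280. Total 25280.
Order Q = (M1 × ((M2 × M3) × M4)): (M2 × M3): 8×40 by 40×7 → 8×7, cost 8·40·7 = 2240; ((M2 × M3) × M4): 8×7 by 7×35 → 8×35, cost 8·7·35 = 1960; cumulative 4200; (M1 × ((M2 × M3) × M4)): 9×8 by 8×35 → 9×35, cost 9·8·35 = 2520; cumulative 6720. Total 6720.
Difference: |25280 − 6720| = 18560.

18560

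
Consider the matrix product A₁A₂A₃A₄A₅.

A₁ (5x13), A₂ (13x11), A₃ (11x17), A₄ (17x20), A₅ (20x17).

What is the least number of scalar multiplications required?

Adjacent pairs: A₁A₂ = 5·13·11 = 715; A₂A₃ = 13·11·17 = 2431; A₃A₄ = 11·17·20 = 3740; A₄A₅ = 17·20·17 = 5780.
Length 3: A₁..A₃: k=1: 0+2431+5·13·17=3536; k=2: 715+0+5·11·17=1650 → min 1650 | A₂..A₄: k=2: 0+3740+13·11·20=6600; k=3: 2431+0+13·17·20=6851 → min 6600 | A₃..A₅: k=3: 0+5780+11·17·17=8959; k=4: 3740+0+11·20·17=7480 → min 7480.
Length 4: A₁..A₄: k=1: 0+6600+5·13·20=7900; k=2: 715+3740+5·11·20=5555; k=3: 1650+0+5·17·20=3350 → min 3350 | A₂..A₅: k=2: 0+7480+13·11·17=9911; k=3: 2431+5780+13·17·17=11968; k=4: 6600+0+13·20·17=11020 → min 9911.
Length 5: A₁..A₅: k=1: 0+9911+5·13·17=11016; k=2: 715+7480+5·11·17=9130; k=3: 1650+5780+5·17·17=8875; k=4: 3350+0+5·20·17=5050 → min 5050.
Optimal order: ((((A₁A₂)A₃)A₄)A₅) with cost 5050.

5050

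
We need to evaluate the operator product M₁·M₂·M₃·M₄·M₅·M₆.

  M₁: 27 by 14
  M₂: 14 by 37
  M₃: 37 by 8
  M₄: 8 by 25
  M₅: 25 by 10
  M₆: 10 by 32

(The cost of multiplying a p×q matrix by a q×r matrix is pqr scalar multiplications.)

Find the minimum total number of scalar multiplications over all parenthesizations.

Adjacent pairs: M₁M₂ = 27·14·37 = 13986; M₂M₃ = 14·37·8 = 4144; M₃M₄ = 37·8·25 = 7400; M₄M₅ = 8·25·10 = 2000; M₅M₆ = 25·10·32 = 8000.
Length 3: M₁..M₃: k=1: 0+4144+27·14·8=7168; k=2: 13986+0+27·37·8=21978 → min 7168 | M₂..M₄: k=2: 0+7400+14·37·25=20350; k=3: 4144+0+14·8·25=6944 → min 6944 | M₃..M₅: k=3: 0+2000+37·8·10=4960; k=4: 7400+0+37·25·10=16650 → min 4960 | M₄..M₆: k=4: 0+8000+8·25·32=14400; k=5: 2000+0+8·10·32=4560 → min 4560.
Length 4: M₁..M₄: k=1: 0+6944+27·14·25=16394; k=2: 13986+7400+27·37·25=46361; k=3: 7168+0+27·8·25=12568 → min 12568 | M₂..M₅: k=2: 0+4960+14·37·10=10140; k=3: 4144+2000+14·8·10=7264; k=4: 6944+0+14·25·10=10444 → min 7264 | M₃..M₆: k=3: 0+4560+37·8·32=14032; k=4: 7400+8000+37·25·32=45000; k=5: 4960+0+37·10·32=16800 → min 14032.
Length 5: M₁..M₅: k=1: 0+7264+27·14·10=11044; k=2: 13986+4960+27·37·10=28936; k=3: 7168+2000+27·8·10=11328; k=4: 12568+0+27·25·10=19318 → min 11044 | M₂..M₆: k=2: 0+14032+14·37·32=30608; k=3: 4144+4560+14·8·32=12288; k=4: 6944+8000+14·25·32=26144; k=5: 7264+0+14·10·32=11744 → min 11744.
Length 6: M₁..M₆: k=1: 0+11744+27·14·32=23840; k=2: 13986+14032+27·37·32=59986; k=3: 7168+4560+27·8·32=18640; k=4: 12568+8000+27·25·32=42168; k=5: 11044+0+27·10·32=19684 → min 18640.
Optimal order: ((M₁·(M₂·M₃))·((M₄·M₅)·M₆)) with cost 18640.

18640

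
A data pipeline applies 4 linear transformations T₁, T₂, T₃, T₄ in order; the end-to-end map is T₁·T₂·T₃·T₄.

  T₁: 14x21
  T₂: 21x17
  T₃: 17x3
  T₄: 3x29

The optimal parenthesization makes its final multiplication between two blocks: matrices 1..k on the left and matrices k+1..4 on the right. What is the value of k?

Adjacent pairs: T₁T₂ = 14·21·17 = 4998; T₂T₃ = 21·17·3 = 1071; T₃T₄ = 17·3·29 = 1479.
Length 3: T₁..T₃: k=1: 0+1071+14·21·3=1953; k=2: 4998+0+14·17·3=5712 → min 1953 | T₂..T₄: k=2: 0+1479+21·17·29=11832; k=3: 1071+0+21·3·29=2898 → min 2898.
Top-level splits: k=1: (T₁..T₁)·(T₂..T₄) → 0+2898+14·21·29 = 11424; k=2: (T₁..T₂)·(T₃..T₄) → 4998+1479+14·17·29 = 13379; k=3: (T₁..T₃)·(T₄..T₄) → 1953+0+14·3·29 = 3171.
Best split is after T₃, i.e. k = 3.

3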